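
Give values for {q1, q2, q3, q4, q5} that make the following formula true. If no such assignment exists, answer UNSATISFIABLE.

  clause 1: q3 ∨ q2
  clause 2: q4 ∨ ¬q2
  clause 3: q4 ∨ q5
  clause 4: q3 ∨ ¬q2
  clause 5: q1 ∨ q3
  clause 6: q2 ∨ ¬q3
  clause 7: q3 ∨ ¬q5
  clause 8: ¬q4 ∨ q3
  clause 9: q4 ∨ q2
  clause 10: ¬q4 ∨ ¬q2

UNSATISFIABLE

Branch on q3: set q3 = True.
Unit clause (q2) forces q2 = True.
Unit clause (q4) forces q4 = True.
Now (¬q4) is unsatisfied and unit — conflict.
So q3 must be the other value — set q3 = False.
Unit clause (q2) forces q2 = True.
Now (¬q2) is unsatisfied and unit — conflict.
Both values of q3 lead to a conflict.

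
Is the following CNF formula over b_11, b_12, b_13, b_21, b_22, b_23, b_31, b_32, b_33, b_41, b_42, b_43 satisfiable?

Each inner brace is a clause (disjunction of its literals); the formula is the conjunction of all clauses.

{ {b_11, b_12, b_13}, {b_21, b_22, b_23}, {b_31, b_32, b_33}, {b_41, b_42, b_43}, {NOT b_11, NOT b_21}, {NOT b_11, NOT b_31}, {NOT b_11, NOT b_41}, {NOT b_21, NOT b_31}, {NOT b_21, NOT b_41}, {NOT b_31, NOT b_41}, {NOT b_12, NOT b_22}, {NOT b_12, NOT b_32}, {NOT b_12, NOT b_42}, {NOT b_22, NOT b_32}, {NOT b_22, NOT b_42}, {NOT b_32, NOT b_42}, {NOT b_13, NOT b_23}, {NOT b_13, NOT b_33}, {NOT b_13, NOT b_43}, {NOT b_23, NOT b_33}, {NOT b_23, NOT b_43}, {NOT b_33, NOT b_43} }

Try b_11 = false.
Try b_12 = true.
Unit clause (NOT b_22) forces b_22 = false.
Unit clause (NOT b_32) forces b_32 = false.
Unit clause (NOT b_42) forces b_42 = false.
Try b_21 = true.
Unit clause (NOT b_31) forces b_31 = false.
Unit clause (b_33) forces b_33 = true.
Unit clause (NOT b_41) forces b_41 = false.
Unit clause (b_43) forces b_43 = true.
Now (NOT b_43) is unsatisfied and unit — conflict.
That branch fails; take b_21 = false instead.
Unit clause (b_23) forces b_23 = true.
Unit clause (NOT b_13) forces b_13 = false.
Unit clause (NOT b_33) forces b_33 = false.
Unit clause (b_31) forces b_31 = true.
Unit clause (NOT b_41) forces b_41 = false.
Unit clause (b_43) forces b_43 = true.
Now (NOT b_43) is unsatisfied and unit — conflict.
Either choice for b_21 ends in contradiction.
That branch fails; take b_12 = false instead.
Unit clause (b_13) forces b_13 = true.
Unit clause (NOT b_23) forces b_23 = false.
Unit clause (NOT b_33) forces b_33 = false.
Unit clause (NOT b_43) forces b_43 = false.
Try b_21 = true.
Unit clause (NOT b_31) forces b_31 = false.
Unit clause (b_32) forces b_32 = true.
Unit clause (NOT b_41) forces b_41 = false.
Unit clause (b_42) forces b_42 = true.
Now (NOT b_42) is unsatisfied and unit — conflict.
That branch fails; take b_21 = false instead.
Unit clause (b_22) forces b_22 = true.
Unit clause (NOT b_32) forces b_32 = false.
Unit clause (b_31) forces b_31 = true.
Unit clause (NOT b_41) forces b_41 = false.
Unit clause (b_42) forces b_42 = true.
Now (NOT b_42) is unsatisfied and unit — conflict.
Either choice for b_21 ends in contradiction.
Either choice for b_12 ends in contradiction.
That branch fails; take b_11 = true instead.
Unit clause (NOT b_21) forces b_21 = false.
Unit clause (NOT b_31) forces b_31 = false.
Unit clause (NOT b_41) forces b_41 = false.
Try b_22 = true.
Unit clause (NOT b_12) forces b_12 = false.
Unit clause (NOT b_32) forces b_32 = false.
Unit clause (b_33) forces b_33 = true.
Unit clause (NOT b_42) forces b_42 = false.
Unit clause (b_43) forces b_43 = true.
Now (NOT b_43) is unsatisfied and unit — conflict.
That branch fails; take b_22 = false instead.
Unit clause (b_23) forces b_23 = true.
Unit clause (NOT b_13) forces b_13 = false.
Unit clause (NOT b_33) forces b_33 = false.
Unit clause (b_32) forces b_32 = true.
Unit clause (NOT b_12) forces b_12 = false.
Unit clause (NOT b_42) forces b_42 = false.
Unit clause (b_43) forces b_43 = true.
Now (NOT b_43) is unsatisfied and unit — conflict.
Either choice for b_22 ends in contradiction.
Either choice for b_11 ends in contradiction.
No assignment satisfies every clause.

Unsatisfiable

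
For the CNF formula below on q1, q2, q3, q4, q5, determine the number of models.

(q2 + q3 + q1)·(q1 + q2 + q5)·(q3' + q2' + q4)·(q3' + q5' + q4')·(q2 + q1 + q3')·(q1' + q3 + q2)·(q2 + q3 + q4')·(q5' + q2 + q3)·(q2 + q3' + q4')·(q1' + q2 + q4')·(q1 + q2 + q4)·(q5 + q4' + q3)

There are 2^5 = 32 truth assignments over (q1, q2, q3, q4, q5).
Split on q2. With q2 = 1, the clauses containing q2 are satisfied and q2' drops from the rest; 8 of the 2^4 = 16 assignments to the other variables satisfy what remains.
With q2 = 0, by the same count on the reduced clause set, 2 assignments work.
(One model: q1=F, q2=T, q3=F, q4=F, q5=F.)
Total: 8 + 2 = 10.

10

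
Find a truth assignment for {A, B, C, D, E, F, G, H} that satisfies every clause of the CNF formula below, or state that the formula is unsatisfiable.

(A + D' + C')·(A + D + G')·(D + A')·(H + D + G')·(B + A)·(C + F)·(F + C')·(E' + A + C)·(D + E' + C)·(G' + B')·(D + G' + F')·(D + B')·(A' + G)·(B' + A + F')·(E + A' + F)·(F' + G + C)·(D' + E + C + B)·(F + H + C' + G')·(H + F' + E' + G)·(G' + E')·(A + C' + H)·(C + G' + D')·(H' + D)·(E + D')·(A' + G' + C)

UNSATISFIABLE

Suppose D = 1.
The clause (E) is unit, so E = 1.
The clause (G') is unit, so G = 0.
The clause (A') is unit, so A = 0.
The clause (C') is unit, so C = 0.
But (C) is also a unit clause — contradiction.
That branch fails; take D = 0 instead.
The clause (A') is unit, so A = 0.
The clause (G') is unit, so G = 0.
The clause (B) is unit, so B = 1.
But (B') is also a unit clause — contradiction.
Neither D = 1 nor D = 0 works.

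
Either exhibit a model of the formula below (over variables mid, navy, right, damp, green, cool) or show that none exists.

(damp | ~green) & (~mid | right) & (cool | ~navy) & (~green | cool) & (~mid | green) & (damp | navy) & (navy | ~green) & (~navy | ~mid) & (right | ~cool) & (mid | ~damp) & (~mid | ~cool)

Try damp = 0.
Unit clause (~green) forces green = 0.
Unit clause (~mid) forces mid = 0.
Unit clause (navy) forces navy = 1.
Unit clause (cool) forces cool = 1.
Unit clause (right) forces right = 1.
Every clause now holds.

mid: 0; navy: 1; right: 1; damp: 0; green: 0; cool: 1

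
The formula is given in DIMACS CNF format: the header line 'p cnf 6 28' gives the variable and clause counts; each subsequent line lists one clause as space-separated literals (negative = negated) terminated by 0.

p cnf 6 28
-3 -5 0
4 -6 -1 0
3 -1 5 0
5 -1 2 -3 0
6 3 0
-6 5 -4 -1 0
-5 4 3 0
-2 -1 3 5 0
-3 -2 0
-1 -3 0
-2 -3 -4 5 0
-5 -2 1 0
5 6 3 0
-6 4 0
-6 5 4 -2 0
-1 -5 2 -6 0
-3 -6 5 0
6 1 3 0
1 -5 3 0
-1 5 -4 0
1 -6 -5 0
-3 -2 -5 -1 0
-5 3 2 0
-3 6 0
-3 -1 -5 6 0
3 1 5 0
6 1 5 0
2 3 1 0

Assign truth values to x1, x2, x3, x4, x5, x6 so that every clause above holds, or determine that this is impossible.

x1=True; x2=True; x3=False; x4=True; x5=True; x6=True

Branch on x3: set x3 = False.
Unit clause (x6) forces x6 = True.
Unit clause (x4) forces x4 = True.
Branch on x1: set x1 = True.
Unit clause (x5) forces x5 = True.
Unit clause (x2) forces x2 = True.
This assignment satisfies each clause.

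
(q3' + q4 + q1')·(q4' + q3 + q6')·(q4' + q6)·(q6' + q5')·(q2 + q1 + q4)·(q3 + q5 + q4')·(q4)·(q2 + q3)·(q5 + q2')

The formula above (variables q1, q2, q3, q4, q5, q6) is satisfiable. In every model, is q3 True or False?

Suppose q3 = 0.
From the singleton clause (q4), q4 = 1.
From the singleton clause (q6'), q6 = 0.
That conflicts with the unit clause (q6).
So every satisfying assignment has q3 = True.

True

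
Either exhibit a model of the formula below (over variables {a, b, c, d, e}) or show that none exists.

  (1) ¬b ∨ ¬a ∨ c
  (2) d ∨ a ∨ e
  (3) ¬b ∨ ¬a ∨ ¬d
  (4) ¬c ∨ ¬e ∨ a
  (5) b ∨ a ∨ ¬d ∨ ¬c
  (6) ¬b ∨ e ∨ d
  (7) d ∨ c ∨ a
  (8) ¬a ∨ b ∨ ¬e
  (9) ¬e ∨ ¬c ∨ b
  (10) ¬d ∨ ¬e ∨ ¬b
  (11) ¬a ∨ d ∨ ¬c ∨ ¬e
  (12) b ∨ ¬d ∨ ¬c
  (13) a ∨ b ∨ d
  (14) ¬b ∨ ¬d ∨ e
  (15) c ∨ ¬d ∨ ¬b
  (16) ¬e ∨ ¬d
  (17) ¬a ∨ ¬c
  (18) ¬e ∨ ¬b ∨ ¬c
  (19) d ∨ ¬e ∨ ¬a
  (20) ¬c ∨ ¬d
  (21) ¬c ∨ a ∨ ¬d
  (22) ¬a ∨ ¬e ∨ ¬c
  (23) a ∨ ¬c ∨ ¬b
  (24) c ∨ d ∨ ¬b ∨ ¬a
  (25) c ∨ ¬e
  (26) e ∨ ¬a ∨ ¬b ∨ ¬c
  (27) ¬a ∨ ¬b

Case e = False:
Case d = True:
The clause (¬b) is unit, so b = False.
The clause (¬c) is unit, so c = False.
No clause remains; a is free.

a=False,  b=False,  c=False,  d=True,  e=False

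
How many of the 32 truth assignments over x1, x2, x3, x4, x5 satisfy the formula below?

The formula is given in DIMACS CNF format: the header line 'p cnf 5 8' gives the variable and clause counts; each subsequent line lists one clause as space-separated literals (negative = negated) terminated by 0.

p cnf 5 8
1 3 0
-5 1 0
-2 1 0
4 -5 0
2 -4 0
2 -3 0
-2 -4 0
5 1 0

3

There are 2^5 = 32 truth assignments over (x1, x2, x3, x4, x5).
Split on x5. With x5 = True, the clauses containing x5 are satisfied and ¬x5 drops from the rest; 0 of the 2^4 = 16 assignments to the other variables satisfy what remains.
With x5 = False, by the same count on the reduced clause set, 3 assignments work.
(One model: x1=T, x2=F, x3=F, x4=F, x5=F.)
Total: 0 + 3 = 3.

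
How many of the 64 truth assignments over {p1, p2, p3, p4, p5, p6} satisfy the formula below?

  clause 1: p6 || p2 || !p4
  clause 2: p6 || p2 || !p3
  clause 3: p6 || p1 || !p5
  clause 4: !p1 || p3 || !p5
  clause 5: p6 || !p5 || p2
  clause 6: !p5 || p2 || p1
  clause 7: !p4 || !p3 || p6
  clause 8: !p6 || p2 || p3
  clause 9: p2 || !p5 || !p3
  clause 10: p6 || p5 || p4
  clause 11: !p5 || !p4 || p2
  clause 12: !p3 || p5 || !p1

17

There are 2^6 = 64 truth assignments over (p1, p2, p3, p4, p5, p6).
Split on p1. With p1 = true, the clauses containing p1 are satisfied and !p1 drops from the rest; 6 of the 2^5 = 32 assignments to the other variables satisfy what remains.
With p1 = false, by the same count on the reduced clause set, 11 assignments work.
Total: 6 + 11 = 17.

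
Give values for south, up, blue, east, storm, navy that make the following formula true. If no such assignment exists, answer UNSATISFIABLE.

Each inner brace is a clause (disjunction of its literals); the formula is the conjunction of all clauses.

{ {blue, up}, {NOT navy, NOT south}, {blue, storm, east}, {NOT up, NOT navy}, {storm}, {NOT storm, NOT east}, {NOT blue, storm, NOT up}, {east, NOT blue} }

Unit clause (storm) forces storm = true.
Unit clause (NOT east) forces east = false.
Unit clause (NOT blue) forces blue = false.
Unit clause (up) forces up = true.
Unit clause (NOT navy) forces navy = false.
All clauses hold; south can take either value.

south ↦ false; up ↦ true; blue ↦ false; east ↦ false; storm ↦ true; navy ↦ false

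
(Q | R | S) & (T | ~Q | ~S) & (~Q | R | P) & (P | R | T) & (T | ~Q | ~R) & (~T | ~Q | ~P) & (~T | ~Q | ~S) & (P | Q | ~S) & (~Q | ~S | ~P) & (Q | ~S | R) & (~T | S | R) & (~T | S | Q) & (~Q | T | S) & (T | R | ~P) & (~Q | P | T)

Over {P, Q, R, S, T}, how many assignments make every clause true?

There are 2^5 = 32 truth assignments over (P, Q, R, S, T).
Split on S. With S = 1, the clauses containing S are satisfied and ~S drops from the rest; 2 of the 2^4 = 16 assignments to the other variables satisfy what remains.
With S = 0, by the same count on the reduced clause set, 3 assignments work.
Total: 2 + 3 = 5.

5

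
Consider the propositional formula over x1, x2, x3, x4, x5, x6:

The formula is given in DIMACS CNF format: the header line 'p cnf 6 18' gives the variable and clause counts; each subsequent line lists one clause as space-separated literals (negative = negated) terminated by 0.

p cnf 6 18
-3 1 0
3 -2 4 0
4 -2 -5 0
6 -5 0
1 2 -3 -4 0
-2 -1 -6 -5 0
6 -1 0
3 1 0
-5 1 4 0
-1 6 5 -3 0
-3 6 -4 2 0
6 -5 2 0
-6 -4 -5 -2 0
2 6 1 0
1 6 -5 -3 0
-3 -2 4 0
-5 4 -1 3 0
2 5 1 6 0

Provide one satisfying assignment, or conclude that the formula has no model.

x1: True; x2: False; x3: False; x4: False; x5: False; x6: True

Branch on x3: set x3 = False.
Unit clause (x1) forces x1 = True.
Unit clause (x6) forces x6 = True.
Branch on x2: set x2 = False.
Branch on x5: set x5 = False.
No clause remains; x4 is free.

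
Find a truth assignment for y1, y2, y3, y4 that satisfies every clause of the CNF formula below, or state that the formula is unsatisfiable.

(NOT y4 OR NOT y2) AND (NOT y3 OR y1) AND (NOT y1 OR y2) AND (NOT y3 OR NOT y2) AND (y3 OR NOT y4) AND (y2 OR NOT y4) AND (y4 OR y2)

Case y4 = false:
Unit clause (y2) forces y2 = true.
Unit clause (NOT y3) forces y3 = false.
No clause remains; y1 is free.

y1 ↦ true; y2 ↦ true; y3 ↦ false; y4 ↦ false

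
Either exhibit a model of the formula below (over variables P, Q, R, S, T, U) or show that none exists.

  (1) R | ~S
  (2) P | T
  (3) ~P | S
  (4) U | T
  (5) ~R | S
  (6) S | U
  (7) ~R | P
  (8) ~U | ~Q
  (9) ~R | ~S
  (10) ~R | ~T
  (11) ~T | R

Try R = 1.
The clause (S) is unit, so S = 1.
But (~S) is also a unit clause — contradiction.
So R must be the other value — set R = 0.
The clause (~S) is unit, so S = 0.
The clause (~P) is unit, so P = 0.
The clause (T) is unit, so T = 1.
But (~T) is also a unit clause — contradiction.
Both values of R lead to a conflict.

UNSATISFIABLE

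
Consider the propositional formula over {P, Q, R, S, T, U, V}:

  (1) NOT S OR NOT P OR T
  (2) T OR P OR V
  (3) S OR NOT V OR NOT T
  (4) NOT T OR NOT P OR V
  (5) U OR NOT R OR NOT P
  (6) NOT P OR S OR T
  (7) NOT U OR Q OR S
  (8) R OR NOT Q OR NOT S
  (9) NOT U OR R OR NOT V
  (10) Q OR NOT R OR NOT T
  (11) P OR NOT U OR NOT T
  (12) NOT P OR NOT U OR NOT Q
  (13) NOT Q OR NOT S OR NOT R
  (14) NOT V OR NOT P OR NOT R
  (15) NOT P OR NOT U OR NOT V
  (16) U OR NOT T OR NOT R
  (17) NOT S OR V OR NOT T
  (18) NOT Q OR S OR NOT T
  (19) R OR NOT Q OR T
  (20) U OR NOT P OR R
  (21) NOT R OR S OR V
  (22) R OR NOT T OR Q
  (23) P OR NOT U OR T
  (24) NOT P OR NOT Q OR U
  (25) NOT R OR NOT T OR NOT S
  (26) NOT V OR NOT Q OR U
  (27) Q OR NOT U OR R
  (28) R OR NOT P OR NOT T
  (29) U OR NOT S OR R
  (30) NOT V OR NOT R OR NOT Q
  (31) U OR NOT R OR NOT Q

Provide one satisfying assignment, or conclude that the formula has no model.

Case S = true:
Case P = false:
Case T = false:
The clause (V) is unit, so V = true.
The clause (NOT U) is unit, so U = false.
The clause (NOT Q) is unit, so Q = false.
The clause (R) is unit, so R = true.
All clauses are satisfied.

P ↦ false,  Q ↦ false,  R ↦ true,  S ↦ true,  T ↦ false,  U ↦ false,  V ↦ true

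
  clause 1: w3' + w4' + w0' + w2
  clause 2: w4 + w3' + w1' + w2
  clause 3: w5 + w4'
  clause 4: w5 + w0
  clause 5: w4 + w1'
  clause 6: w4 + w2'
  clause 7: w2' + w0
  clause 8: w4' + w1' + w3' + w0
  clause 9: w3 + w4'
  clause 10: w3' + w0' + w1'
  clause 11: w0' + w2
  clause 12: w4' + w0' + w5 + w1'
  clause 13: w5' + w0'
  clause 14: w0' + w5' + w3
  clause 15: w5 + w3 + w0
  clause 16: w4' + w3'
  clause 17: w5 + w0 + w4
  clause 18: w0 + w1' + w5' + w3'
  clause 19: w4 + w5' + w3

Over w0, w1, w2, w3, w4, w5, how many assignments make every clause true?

There are 2^6 = 64 truth assignments over (w0, w1, w2, w3, w4, w5).
Split on w4. With w4 = 1, the clauses containing w4 are satisfied and w4' drops from the rest; 0 of the 2^5 = 32 assignments to the other variables satisfy what remains.
With w4 = 0, by the same count on the reduced clause set, 1 assignment works.
(One model: w0=F, w1=F, w2=F, w3=T, w4=F, w5=T.)
Total: 0 + 1 = 1.

1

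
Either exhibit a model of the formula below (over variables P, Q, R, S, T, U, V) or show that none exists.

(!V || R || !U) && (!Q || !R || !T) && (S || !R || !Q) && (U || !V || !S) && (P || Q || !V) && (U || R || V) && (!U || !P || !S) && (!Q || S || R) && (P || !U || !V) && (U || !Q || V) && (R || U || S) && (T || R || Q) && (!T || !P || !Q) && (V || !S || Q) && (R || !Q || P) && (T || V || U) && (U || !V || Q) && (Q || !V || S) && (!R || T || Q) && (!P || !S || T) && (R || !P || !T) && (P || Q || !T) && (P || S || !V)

Case V = false:
Case U = false:
The clause (R) is unit, so R = true.
The clause (!Q) is unit, so Q = false.
The clause (!S) is unit, so S = false.
The clause (T) is unit, so T = true.
The clause (P) is unit, so P = true.
This assignment satisfies each clause.

P: true, Q: false, R: true, S: false, T: true, U: false, V: false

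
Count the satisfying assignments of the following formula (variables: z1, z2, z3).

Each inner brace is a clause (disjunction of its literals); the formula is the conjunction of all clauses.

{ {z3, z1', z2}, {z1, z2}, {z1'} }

There are 2^3 = 8 truth assignments over (z1, z2, z3).
Check each against the 3 clauses (columns in the order z1, z2, z3):
  F F F  ✗ fails (z1 + z2)
  F F T  ✗ fails (z1 + z2)
  F T F  ✓ satisfies all
  F T T  ✓ satisfies all
  T F F  ✗ fails (z3 + z1' + z2)
  T F T  ✗ fails (z1')
  T T F  ✗ fails (z1')
  T T T  ✗ fails (z1')
2 of the 8 rows are models.

2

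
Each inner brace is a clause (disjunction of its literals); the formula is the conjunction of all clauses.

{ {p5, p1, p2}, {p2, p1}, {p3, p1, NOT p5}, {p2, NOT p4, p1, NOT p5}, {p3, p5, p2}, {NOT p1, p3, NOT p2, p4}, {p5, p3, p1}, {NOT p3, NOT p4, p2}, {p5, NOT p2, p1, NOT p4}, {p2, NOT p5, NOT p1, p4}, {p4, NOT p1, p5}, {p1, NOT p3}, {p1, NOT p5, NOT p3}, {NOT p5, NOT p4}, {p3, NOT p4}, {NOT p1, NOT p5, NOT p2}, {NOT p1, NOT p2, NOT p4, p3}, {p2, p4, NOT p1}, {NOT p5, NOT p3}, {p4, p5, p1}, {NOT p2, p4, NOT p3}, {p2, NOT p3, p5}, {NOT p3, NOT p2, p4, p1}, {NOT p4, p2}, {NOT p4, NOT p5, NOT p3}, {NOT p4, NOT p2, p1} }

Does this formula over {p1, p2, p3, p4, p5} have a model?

Yes, satisfiable

Branch on p2: set p2 = true.
Branch on p1: set p1 = true.
The clause (NOT p5) is unit, so p5 = false.
The clause (p4) is unit, so p4 = true.
The clause (p3) is unit, so p3 = true.
All clauses are satisfied.
A satisfying assignment: p1 ↦ true; p2 ↦ true; p3 ↦ true; p4 ↦ true; p5 ↦ false.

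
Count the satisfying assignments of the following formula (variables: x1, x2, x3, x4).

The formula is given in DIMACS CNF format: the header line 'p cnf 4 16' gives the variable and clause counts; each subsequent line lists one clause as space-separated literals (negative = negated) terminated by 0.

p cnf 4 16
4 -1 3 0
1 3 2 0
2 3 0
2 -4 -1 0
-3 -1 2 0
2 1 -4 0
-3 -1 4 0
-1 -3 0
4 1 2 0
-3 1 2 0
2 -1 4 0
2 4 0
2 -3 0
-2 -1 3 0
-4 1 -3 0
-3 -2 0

There are 2^4 = 16 truth assignments over (x1, x2, x3, x4).
Split on x1. With x1 = True, the clauses containing x1 are satisfied and ¬x1 drops from the rest; 0 of the 2^3 = 8 assignments to the other variables satisfy what remains.
With x1 = False, by the same count on the reduced clause set, 2 assignments work.
(One model: x1=F, x2=T, x3=F, x4=F.)
Total: 0 + 2 = 2.

2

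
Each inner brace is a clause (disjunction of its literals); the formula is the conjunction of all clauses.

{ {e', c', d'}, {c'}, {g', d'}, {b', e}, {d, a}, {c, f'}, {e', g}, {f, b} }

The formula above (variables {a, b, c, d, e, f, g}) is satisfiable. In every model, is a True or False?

Suppose a = 0.
From the singleton clause (c'), c = 0.
From the singleton clause (d), d = 1.
From the singleton clause (g'), g = 0.
From the singleton clause (f'), f = 0.
From the singleton clause (e'), e = 0.
From the singleton clause (b'), b = 0.
But (b) is also a unit clause — contradiction.
So every satisfying assignment has a = True.

True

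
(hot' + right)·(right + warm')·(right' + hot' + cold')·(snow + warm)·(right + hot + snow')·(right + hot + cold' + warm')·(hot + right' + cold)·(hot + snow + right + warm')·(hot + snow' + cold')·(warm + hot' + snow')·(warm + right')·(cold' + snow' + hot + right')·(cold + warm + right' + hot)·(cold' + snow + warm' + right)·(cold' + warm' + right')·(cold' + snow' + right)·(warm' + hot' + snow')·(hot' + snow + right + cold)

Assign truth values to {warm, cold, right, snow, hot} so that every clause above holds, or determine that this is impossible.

Branch on hot: set hot = 1.
The clause (right) is unit, so right = 1.
The clause (cold') is unit, so cold = 0.
The clause (warm) is unit, so warm = 1.
The clause (snow') is unit, so snow = 0.
All clauses are satisfied.

warm=1, cold=0, right=1, snow=0, hot=1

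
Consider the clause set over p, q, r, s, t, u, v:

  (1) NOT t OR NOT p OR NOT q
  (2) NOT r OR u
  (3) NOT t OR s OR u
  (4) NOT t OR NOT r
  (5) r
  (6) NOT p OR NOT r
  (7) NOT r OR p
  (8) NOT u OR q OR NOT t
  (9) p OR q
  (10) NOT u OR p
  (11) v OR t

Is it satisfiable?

No, unsatisfiable

Unit clause (r) forces r = true.
Unit clause (u) forces u = true.
Unit clause (NOT t) forces t = false.
Unit clause (NOT p) forces p = false.
Now (p) is unsatisfied and unit — conflict.
No assignment satisfies every clause.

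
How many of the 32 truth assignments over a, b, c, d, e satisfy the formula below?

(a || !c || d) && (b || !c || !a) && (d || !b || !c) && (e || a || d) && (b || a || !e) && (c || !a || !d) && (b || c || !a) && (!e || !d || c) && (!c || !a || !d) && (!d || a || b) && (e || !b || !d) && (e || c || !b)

There are 2^5 = 32 truth assignments over (a, b, c, d, e).
Split on e. With e = true, the clauses containing e are satisfied and !e drops from the rest; 3 of the 2^4 = 16 assignments to the other variables satisfy what remains.
With e = false, by the same count on the reduced clause set, 0 assignments work.
Total: 3 + 0 = 3.

3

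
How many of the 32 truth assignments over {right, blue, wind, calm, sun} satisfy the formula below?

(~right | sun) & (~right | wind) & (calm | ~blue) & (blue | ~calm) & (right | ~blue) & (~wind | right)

There are 2^5 = 32 truth assignments over (right, blue, wind, calm, sun).
Split on calm. With calm = 1, the clauses containing calm are satisfied and ~calm drops from the rest; 1 of the 2^4 = 16 assignments to the other variables satisfy what remains.
With calm = 0, by the same count on the reduced clause set, 3 assignments work.
(One model: right=F, blue=F, wind=F, calm=F, sun=F.)
Total: 1 + 3 = 4.

4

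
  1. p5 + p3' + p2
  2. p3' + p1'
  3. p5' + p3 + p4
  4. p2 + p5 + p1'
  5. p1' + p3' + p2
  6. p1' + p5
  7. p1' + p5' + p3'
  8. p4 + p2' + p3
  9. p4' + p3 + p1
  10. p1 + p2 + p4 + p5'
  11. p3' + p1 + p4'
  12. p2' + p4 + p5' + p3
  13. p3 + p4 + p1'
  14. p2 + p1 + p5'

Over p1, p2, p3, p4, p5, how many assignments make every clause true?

5

There are 2^5 = 32 truth assignments over (p1, p2, p3, p4, p5).
Split on p1. With p1 = 1, the clauses containing p1 are satisfied and p1' drops from the rest; 2 of the 2^4 = 16 assignments to the other variables satisfy what remains.
With p1 = 0, by the same count on the reduced clause set, 3 assignments work.
Total: 2 + 3 = 5.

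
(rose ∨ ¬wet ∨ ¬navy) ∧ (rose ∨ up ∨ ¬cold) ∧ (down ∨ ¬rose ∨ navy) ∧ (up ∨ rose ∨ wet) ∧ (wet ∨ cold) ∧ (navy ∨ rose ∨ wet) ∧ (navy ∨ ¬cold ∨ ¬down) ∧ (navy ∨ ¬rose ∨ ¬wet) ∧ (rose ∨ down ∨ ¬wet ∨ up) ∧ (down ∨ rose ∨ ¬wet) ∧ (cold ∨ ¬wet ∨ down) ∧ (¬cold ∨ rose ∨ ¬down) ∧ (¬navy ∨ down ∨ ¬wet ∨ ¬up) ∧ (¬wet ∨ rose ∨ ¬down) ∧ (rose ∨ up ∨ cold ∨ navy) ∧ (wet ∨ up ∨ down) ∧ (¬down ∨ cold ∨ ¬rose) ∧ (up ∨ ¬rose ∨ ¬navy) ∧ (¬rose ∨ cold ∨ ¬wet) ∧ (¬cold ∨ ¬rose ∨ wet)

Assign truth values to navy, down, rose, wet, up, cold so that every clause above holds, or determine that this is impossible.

Branch on wet: set wet = True.
Branch on rose: set rose = True.
The clause (navy) is unit, so navy = True.
The clause (up) is unit, so up = True.
The clause (down) is unit, so down = True.
The clause (cold) is unit, so cold = True.
All clauses are satisfied.

navy=True; down=True; rose=True; wet=True; up=True; cold=True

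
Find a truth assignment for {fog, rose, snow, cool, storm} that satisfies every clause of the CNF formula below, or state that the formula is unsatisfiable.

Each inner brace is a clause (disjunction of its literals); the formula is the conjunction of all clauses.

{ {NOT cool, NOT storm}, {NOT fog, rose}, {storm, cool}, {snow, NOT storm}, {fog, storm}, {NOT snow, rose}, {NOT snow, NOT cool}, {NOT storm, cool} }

fog ↦ true, rose ↦ true, snow ↦ false, cool ↦ true, storm ↦ false

Case cool = true:
(NOT storm) alone gives storm = false.
(fog) alone gives fog = true.
(rose) alone gives rose = true.
(NOT snow) alone gives snow = false.
This assignment satisfies each clause.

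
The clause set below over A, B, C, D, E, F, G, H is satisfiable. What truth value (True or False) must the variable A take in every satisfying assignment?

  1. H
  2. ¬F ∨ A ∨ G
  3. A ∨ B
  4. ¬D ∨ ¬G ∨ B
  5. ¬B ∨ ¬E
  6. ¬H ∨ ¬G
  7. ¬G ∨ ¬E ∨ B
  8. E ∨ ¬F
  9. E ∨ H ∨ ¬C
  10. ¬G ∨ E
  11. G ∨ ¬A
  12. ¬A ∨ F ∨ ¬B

Suppose A = True.
Unit clause (H) forces H = True.
Unit clause (¬G) forces G = False.
That conflicts with the unit clause (G).
So every satisfying assignment has A = False.

False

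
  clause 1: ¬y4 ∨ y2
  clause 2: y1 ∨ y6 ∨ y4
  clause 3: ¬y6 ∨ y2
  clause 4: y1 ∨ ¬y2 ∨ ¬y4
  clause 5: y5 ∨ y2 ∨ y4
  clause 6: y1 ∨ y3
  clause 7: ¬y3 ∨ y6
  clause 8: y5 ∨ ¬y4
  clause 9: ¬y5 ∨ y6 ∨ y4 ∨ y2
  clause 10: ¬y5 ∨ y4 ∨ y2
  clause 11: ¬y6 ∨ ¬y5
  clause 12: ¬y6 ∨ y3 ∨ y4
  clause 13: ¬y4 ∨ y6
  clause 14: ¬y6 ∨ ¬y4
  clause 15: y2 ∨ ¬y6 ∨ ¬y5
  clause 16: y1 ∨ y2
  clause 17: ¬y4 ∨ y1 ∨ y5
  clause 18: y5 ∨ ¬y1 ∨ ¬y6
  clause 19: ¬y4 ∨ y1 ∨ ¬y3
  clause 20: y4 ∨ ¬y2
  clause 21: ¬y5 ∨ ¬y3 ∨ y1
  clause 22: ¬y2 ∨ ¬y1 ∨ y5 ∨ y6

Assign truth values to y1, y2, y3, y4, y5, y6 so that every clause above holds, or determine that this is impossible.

Branch on y4: set y4 = False.
From the singleton clause (¬y2), y2 = False.
From the singleton clause (¬y6), y6 = False.
From the singleton clause (y1), y1 = True.
From the singleton clause (y5), y5 = True.
But (¬y5) is also a unit clause — contradiction.
Backtrack on y4: now try y4 = True.
From the singleton clause (y2), y2 = True.
From the singleton clause (y1), y1 = True.
From the singleton clause (y5), y5 = True.
From the singleton clause (¬y6), y6 = False.
But (y6) is also a unit clause — contradiction.
Either choice for y4 ends in contradiction.

UNSATISFIABLE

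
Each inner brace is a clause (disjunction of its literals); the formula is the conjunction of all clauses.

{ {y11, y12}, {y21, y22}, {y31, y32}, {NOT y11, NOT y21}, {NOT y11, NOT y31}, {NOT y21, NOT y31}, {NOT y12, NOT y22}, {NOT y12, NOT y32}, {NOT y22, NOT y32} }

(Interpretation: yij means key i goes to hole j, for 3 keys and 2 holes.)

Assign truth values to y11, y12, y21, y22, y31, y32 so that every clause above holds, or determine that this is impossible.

UNSATISFIABLE

Case y11 = true:
From the singleton clause (NOT y21), y21 = false.
From the singleton clause (y22), y22 = true.
From the singleton clause (NOT y31), y31 = false.
From the singleton clause (y32), y32 = true.
That conflicts with the unit clause (NOT y32).
Backtrack on y11: now try y11 = false.
From the singleton clause (y12), y12 = true.
From the singleton clause (NOT y22), y22 = false.
From the singleton clause (y21), y21 = true.
From the singleton clause (NOT y31), y31 = false.
From the singleton clause (y32), y32 = true.
That conflicts with the unit clause (NOT y32).
Neither y11 = true nor y11 = false works.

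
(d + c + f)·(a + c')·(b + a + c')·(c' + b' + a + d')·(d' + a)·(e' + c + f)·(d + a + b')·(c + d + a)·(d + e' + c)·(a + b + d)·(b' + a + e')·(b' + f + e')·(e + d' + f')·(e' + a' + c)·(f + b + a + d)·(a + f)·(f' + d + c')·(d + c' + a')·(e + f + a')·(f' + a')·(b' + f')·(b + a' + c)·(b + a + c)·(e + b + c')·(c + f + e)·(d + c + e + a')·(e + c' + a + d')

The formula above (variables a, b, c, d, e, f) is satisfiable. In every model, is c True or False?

True

Suppose c = 0.
Suppose d = 1.
(a) alone gives a = 1.
(e') alone gives e = 0.
(f') alone gives f = 0.
Now (f) is unsatisfied and unit — conflict.
So d must be the other value — set d = 0.
(f) alone gives f = 1.
(a) alone gives a = 1.
Now (a') is unsatisfied and unit — conflict.
Both values of d lead to a conflict.
So every satisfying assignment has c = True.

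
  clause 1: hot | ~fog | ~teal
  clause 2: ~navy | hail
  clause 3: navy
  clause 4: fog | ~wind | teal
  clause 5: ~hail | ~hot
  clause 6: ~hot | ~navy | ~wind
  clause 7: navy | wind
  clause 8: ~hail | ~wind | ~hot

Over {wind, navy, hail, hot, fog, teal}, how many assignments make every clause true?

5

There are 2^6 = 64 truth assignments over (wind, navy, hail, hot, fog, teal).
Split on navy. With navy = 1, the clauses containing navy are satisfied and ~navy drops from the rest; 5 of the 2^5 = 32 assignments to the other variables satisfy what remains.
With navy = 0, by the same count on the reduced clause set, 0 assignments work.
Total: 5 + 0 = 5.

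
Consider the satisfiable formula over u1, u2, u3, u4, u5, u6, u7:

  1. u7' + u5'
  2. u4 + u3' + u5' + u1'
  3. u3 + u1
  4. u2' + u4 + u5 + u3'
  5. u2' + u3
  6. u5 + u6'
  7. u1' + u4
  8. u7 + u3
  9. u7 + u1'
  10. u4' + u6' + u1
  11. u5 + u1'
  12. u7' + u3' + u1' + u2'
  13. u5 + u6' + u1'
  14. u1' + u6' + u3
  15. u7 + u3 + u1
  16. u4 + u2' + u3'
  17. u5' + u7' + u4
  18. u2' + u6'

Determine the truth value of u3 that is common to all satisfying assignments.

Suppose u3 = 0.
The clause (u1) is unit, so u1 = 1.
The clause (u2') is unit, so u2 = 0.
The clause (u4) is unit, so u4 = 1.
The clause (u7) is unit, so u7 = 1.
The clause (u5') is unit, so u5 = 0.
That conflicts with the unit clause (u5).
So every satisfying assignment has u3 = True.

True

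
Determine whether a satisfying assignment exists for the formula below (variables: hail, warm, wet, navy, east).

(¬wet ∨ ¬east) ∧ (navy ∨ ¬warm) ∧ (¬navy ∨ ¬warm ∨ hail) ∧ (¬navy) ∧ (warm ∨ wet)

Satisfiable

From the singleton clause (¬navy), navy = False.
From the singleton clause (¬warm), warm = False.
From the singleton clause (wet), wet = True.
From the singleton clause (¬east), east = False.
All clauses hold; hail can take either value.
A satisfying assignment: hail ↦ False; warm ↦ False; wet ↦ True; navy ↦ False; east ↦ False.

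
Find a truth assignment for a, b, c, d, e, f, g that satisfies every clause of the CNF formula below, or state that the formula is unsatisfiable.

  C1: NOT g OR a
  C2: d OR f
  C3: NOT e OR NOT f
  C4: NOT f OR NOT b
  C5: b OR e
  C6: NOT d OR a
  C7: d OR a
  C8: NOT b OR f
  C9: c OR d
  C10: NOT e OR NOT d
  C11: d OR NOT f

Suppose g = false.
Suppose d = true.
Unit clause (a) forces a = true.
Unit clause (NOT e) forces e = false.
Unit clause (b) forces b = true.
Unit clause (NOT f) forces f = false.
Now (f) is unsatisfied and unit — conflict.
So d must be the other value — set d = false.
Unit clause (f) forces f = true.
Now (NOT f) is unsatisfied and unit — conflict.
Either choice for d ends in contradiction.
So g must be the other value — set g = true.
Unit clause (a) forces a = true.
Suppose d = true.
Unit clause (NOT e) forces e = false.
Unit clause (b) forces b = true.
Unit clause (NOT f) forces f = false.
Now (f) is unsatisfied and unit — conflict.
So d must be the other value — set d = false.
Unit clause (f) forces f = true.
Now (NOT f) is unsatisfied and unit — conflict.
Either choice for d ends in contradiction.
Either choice for g ends in contradiction.

UNSATISFIABLE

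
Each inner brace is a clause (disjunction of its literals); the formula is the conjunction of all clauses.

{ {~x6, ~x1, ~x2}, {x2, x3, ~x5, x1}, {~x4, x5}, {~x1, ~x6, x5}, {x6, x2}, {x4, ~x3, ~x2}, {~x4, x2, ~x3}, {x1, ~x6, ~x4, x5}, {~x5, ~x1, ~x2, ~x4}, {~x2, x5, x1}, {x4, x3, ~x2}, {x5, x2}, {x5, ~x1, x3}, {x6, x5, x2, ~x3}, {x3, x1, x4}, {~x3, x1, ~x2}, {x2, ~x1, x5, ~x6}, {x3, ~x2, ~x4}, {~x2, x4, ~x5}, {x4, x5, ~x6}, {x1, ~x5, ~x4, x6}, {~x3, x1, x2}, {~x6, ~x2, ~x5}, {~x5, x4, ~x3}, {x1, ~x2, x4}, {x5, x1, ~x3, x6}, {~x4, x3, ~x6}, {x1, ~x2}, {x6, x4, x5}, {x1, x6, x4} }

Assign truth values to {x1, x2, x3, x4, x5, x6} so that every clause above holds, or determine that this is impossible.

Try x4 = 0.
Try x6 = 1.
Unit clause (x5) forces x5 = 1.
Unit clause (~x2) forces x2 = 0.
Unit clause (~x3) forces x3 = 0.
Unit clause (x1) forces x1 = 1.
Every clause now holds.

x1=1, x2=0, x3=0, x4=0, x5=1, x6=1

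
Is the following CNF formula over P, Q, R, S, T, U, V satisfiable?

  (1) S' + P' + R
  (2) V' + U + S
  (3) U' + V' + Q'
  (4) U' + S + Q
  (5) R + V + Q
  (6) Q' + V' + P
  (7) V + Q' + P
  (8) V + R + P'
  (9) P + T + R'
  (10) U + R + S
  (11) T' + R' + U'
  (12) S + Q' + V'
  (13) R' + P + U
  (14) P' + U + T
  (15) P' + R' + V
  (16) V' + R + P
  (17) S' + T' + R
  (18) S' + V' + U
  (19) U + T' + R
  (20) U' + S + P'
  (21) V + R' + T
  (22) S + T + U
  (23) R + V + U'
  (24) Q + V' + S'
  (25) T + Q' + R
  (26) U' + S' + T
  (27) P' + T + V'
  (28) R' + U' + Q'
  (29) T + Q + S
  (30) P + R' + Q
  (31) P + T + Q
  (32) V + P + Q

Branch on S: set S = 0.
Branch on V: set V = 0.
Branch on U: set U = 0.
(R) alone gives R = 1.
(P) alone gives P = 1.
That conflicts with the unit clause (P').
That branch fails; take U = 1 instead.
(Q) alone gives Q = 1.
(P) alone gives P = 1.
That conflicts with the unit clause (P').
Both values of U lead to a conflict.
That branch fails; take V = 1 instead.
(U) alone gives U = 1.
(Q') alone gives Q = 0.
That conflicts with the unit clause (Q).
Both values of V lead to a conflict.
That branch fails; take S = 1 instead.
Branch on P: set P = 0.
Branch on Q: set Q = 0.
(V') alone gives V = 0.
That conflicts with the unit clause (V).
That branch fails; take Q = 1 instead.
(V') alone gives V = 0.
That conflicts with the unit clause (V).
Both values of Q lead to a conflict.
That branch fails; take P = 1 instead.
(R) alone gives R = 1.
(V) alone gives V = 1.
(U) alone gives U = 1.
(Q') alone gives Q = 0.
That conflicts with the unit clause (Q).
Both values of P lead to a conflict.
Both values of S lead to a conflict.
No assignment satisfies every clause.

No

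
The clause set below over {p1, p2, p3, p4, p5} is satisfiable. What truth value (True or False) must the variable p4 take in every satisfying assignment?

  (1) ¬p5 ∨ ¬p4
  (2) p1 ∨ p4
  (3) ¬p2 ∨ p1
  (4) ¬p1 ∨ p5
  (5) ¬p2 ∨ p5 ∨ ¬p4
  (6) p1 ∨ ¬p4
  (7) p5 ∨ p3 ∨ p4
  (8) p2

Suppose p4 = True.
Unit clause (¬p5) forces p5 = False.
Unit clause (¬p1) forces p1 = False.
But (p1) is also a unit clause — contradiction.
So every satisfying assignment has p4 = False.

False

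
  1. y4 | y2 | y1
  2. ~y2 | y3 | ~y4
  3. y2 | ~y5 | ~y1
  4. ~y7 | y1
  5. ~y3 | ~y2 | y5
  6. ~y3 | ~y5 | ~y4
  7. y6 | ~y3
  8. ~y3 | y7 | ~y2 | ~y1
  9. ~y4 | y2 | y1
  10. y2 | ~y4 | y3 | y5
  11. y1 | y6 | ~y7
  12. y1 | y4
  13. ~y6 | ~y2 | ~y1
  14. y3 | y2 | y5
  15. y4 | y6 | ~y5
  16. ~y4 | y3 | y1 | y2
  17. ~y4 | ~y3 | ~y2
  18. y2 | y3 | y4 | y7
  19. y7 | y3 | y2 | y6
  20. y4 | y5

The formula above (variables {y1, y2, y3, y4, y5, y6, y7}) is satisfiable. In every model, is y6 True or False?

Suppose y6 = 0.
(~y3) alone gives y3 = 0.
Branch on y2: set y2 = 0.
(y5) alone gives y5 = 1.
(~y1) alone gives y1 = 0.
(y4) alone gives y4 = 1.
But (~y4) is also a unit clause — contradiction.
Undo y2 and try y2 = 1.
(~y4) alone gives y4 = 0.
(y1) alone gives y1 = 1.
(~y5) alone gives y5 = 0.
But (y5) is also a unit clause — contradiction.
Both values of y2 lead to a conflict.
So every satisfying assignment has y6 = True.

True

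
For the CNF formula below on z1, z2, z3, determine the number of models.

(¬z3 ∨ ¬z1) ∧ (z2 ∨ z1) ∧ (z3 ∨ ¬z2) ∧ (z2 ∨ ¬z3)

There are 2^3 = 8 truth assignments over (z1, z2, z3).
Split on z3. With z3 = True, the clauses containing z3 are satisfied and ¬z3 drops from the rest; 1 of the 2^2 = 4 assignments to the other variables satisfy what remains.
With z3 = False, by the same count on the reduced clause set, 1 assignment works.
(One model: z1=F, z2=T, z3=T.)
Total: 1 + 1 = 2.

2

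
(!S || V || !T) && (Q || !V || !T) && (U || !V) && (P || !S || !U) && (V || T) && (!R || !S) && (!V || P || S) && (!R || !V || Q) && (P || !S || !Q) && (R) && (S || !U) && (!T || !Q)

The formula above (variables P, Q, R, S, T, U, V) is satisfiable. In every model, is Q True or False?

Suppose Q = true.
(R) alone gives R = true.
(!S) alone gives S = false.
(!U) alone gives U = false.
(!V) alone gives V = false.
(T) alone gives T = true.
But (!T) is also a unit clause — contradiction.
So every satisfying assignment has Q = False.

False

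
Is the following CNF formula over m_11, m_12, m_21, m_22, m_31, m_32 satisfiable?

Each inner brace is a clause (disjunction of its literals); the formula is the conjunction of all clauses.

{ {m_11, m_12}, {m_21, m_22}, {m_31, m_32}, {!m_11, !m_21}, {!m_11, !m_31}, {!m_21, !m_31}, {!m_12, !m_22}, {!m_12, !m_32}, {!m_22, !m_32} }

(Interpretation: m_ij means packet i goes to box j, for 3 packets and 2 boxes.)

Suppose m_11 = true.
The clause (!m_21) is unit, so m_21 = false.
The clause (m_22) is unit, so m_22 = true.
The clause (!m_31) is unit, so m_31 = false.
The clause (m_32) is unit, so m_32 = true.
But (!m_32) is also a unit clause — contradiction.
So m_11 must be the other value — set m_11 = false.
The clause (m_12) is unit, so m_12 = true.
The clause (!m_22) is unit, so m_22 = false.
The clause (m_21) is unit, so m_21 = true.
The clause (!m_31) is unit, so m_31 = false.
The clause (m_32) is unit, so m_32 = true.
But (!m_32) is also a unit clause — contradiction.
Neither m_11 = true nor m_11 = false works.
No assignment satisfies every clause.

No, unsatisfiable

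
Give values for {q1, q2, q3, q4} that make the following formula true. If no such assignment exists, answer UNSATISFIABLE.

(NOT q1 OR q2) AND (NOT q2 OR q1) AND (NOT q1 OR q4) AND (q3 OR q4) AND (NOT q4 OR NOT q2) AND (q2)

UNSATISFIABLE

The clause (q2) is unit, so q2 = true.
The clause (q1) is unit, so q1 = true.
The clause (q4) is unit, so q4 = true.
Now (NOT q4) is unsatisfied and unit — conflict.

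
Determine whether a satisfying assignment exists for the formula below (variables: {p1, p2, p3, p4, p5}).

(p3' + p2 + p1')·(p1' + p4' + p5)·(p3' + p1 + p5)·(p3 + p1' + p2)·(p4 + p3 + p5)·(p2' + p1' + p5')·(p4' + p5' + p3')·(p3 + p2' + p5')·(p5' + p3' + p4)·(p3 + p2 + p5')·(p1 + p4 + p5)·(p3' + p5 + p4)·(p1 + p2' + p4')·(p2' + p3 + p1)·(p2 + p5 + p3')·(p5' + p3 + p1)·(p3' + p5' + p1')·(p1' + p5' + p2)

Suppose p3 = 0.
Suppose p1 = 0.
From the singleton clause (p2'), p2 = 0.
From the singleton clause (p5'), p5 = 0.
From the singleton clause (p4), p4 = 1.
This assignment satisfies each clause.
A satisfying assignment: p1: 0; p2: 0; p3: 0; p4: 1; p5: 0.

Yes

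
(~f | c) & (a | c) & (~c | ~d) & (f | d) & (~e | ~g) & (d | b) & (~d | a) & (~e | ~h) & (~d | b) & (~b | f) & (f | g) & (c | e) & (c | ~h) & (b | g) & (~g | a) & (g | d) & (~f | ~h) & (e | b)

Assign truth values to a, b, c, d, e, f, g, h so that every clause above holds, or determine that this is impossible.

Case f = 1:
Unit clause (c) forces c = 1.
Unit clause (~d) forces d = 0.
Unit clause (b) forces b = 1.
Unit clause (g) forces g = 1.
Unit clause (~e) forces e = 0.
Unit clause (a) forces a = 1.
Unit clause (~h) forces h = 0.
Every clause now holds.

a=1; b=1; c=1; d=0; e=0; f=1; g=1; h=0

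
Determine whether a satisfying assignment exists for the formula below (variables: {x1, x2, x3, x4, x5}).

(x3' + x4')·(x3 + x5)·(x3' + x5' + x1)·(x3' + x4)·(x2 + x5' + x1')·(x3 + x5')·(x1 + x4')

No

Branch on x3: set x3 = 0.
The clause (x5) is unit, so x5 = 1.
But (x5') is also a unit clause — contradiction.
So x3 must be the other value — set x3 = 1.
The clause (x4') is unit, so x4 = 0.
But (x4) is also a unit clause — contradiction.
Either choice for x3 ends in contradiction.
No assignment satisfies every clause.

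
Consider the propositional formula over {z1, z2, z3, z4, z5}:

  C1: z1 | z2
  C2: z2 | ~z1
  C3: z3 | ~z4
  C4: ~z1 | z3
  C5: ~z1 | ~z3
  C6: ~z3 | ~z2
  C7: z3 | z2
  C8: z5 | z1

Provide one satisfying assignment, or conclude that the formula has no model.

z1 ↦ 0,  z2 ↦ 1,  z3 ↦ 0,  z4 ↦ 0,  z5 ↦ 1

Case z1 = 0:
From the singleton clause (z2), z2 = 1.
From the singleton clause (~z3), z3 = 0.
From the singleton clause (~z4), z4 = 0.
From the singleton clause (z5), z5 = 1.
Every clause now holds.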